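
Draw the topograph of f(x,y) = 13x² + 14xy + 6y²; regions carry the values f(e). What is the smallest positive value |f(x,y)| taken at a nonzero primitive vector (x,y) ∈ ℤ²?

translate: b→-12 (≡14 mod 26), so (13,14,6)→(13,-12,5)
flip: (13,-12,5)→(5,12,13)
translate: b→2 (≡12 mod 10), so (5,12,13)→(5,2,6)
reduced (well bottom): (5,2,6) with a≤c, −a<b≤a
well minimum = a = 5

5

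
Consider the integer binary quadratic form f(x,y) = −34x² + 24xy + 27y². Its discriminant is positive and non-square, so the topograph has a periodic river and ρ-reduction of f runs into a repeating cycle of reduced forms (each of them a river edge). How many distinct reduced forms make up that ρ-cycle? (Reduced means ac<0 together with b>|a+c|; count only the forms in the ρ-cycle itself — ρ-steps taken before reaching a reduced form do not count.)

D = 4248, ⌊√D⌋ = 65
river: ρ → (27,30,-31)
river: ρ → (-31,32,26)
river: ρ → (26,20,-37)
river: ρ → (-37,54,9)
river: ρ → (9,54,-37)
river: ρ → (-37,20,26)
river: ρ → (26,32,-31)
river: ρ → (-31,30,27)
river: ρ → (27,24,-34)
river: ρ → (-34,44,17)
river: ρ → (17,58,-13)
river: ρ → (-13,46,41)
river: ρ → (41,36,-18)
river: ρ → (-18,36,41)
river: ρ → (41,46,-13)
river: ρ → (-13,58,17)
river: ρ → (17,44,-34)
river: ρ → (-34,24,27)
ρ-cycle length = 18 (tail of 0 descent steps not counted)

18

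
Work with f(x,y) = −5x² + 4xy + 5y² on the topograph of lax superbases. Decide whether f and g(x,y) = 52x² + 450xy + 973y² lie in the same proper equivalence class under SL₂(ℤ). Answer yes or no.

D₁ = 116, D₂ = 116
river cycle of f (length 10): (5, 6, -4), (-4, 10, 1), (1, 10, -4), (-4, 6, 5), (5, 4, -5), (-5, 6, 4), (4, 10, -1), (-1, 10, 4), (4, 6, -5), (-5, 4, 5)
river cycle of g (length 10): (5, 6, -4), (-4, 10, 1), (1, 10, -4), (-4, 6, 5), (5, 4, -5), (-5, 6, 4), (4, 10, -1), (-1, 10, 4), (4, 6, -5), (-5, 4, 5)
cycles coincide ⇒ equivalent

yes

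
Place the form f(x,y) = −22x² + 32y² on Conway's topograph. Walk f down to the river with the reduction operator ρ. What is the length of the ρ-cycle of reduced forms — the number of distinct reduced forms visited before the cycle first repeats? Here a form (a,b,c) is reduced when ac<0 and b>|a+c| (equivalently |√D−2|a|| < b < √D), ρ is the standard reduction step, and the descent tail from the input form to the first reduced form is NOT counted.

D = 2816, ⌊√D⌋ = 53
descent: ρ → (32,0,-22)
descent: ρ → (-22,44,10)  [lands on river]
river: ρ → (10,36,-38)
river: ρ → (-38,40,8)
river: ρ → (8,40,-38)
river: ρ → (-38,36,10)
river: ρ → (10,44,-22)
ρ-cycle length = 6 (tail of 2 descent steps not counted)

6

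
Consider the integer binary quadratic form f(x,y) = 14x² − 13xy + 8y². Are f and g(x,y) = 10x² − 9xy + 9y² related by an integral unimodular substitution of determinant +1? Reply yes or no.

D₁ = -279, D₂ = -279
f: flip: (14,-13,8)→(8,13,14)
f: translate: b→-3 (≡13 mod 16), so (8,13,14)→(8,-3,9)
f: reduced (well bottom): (8,-3,9) with a≤c, −a<b≤a
g: flip: (10,-9,9)→(9,9,10)
g: reduced (well bottom): (9,9,10) with a≤c, −a<b≤a
reduced forms (8, -3, 9) vs (9, 9, 10) ⇒ inequivalent

no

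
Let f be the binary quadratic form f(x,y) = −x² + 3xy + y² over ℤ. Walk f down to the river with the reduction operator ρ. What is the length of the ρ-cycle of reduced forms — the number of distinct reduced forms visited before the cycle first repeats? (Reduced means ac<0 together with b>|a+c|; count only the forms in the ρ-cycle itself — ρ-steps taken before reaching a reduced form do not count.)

D = 13, ⌊√D⌋ = 3
river: ρ → (1,3,-1)
river: ρ → (-1,3,1)
ρ-cycle length = 2 (tail of 0 descent steps not counted)

2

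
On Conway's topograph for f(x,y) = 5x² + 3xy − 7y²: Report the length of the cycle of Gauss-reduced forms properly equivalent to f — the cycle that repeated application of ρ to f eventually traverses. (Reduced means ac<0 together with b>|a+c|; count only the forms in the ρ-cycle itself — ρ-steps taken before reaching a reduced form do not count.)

D = 149, ⌊√D⌋ = 12
river: ρ → (-7,11,1)
river: ρ → (1,11,-7)
river: ρ → (-7,3,5)
river: ρ → (5,7,-5)
river: ρ → (-5,3,7)
river: ρ → (7,11,-1)
river: ρ → (-1,11,7)
river: ρ → (7,3,-5)
river: ρ → (-5,7,5)
river: ρ → (5,3,-7)
ρ-cycle length = 10 (tail of 0 descent steps not counted)

10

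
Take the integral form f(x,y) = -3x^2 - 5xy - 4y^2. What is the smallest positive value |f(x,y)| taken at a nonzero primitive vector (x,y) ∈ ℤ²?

translate: b→-1 (≡5 mod 6), so (3,5,4)→(3,-1,2)
flip: (3,-1,2)→(2,1,3)
reduced (well bottom): (2,1,3) with a≤c, −a<b≤a
well minimum |f| = |-2| = 2 (negative-definite)

2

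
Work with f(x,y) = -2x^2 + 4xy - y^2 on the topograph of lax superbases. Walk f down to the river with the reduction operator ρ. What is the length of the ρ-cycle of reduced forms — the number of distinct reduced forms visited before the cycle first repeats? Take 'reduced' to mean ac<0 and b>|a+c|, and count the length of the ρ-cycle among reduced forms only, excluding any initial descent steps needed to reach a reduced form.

D = 8, ⌊√D⌋ = 2
descent: ρ → (-1,2,1)  [lands on river]
river: ρ → (1,2,-1)
ρ-cycle length = 2 (tail of 1 descent step not counted)

2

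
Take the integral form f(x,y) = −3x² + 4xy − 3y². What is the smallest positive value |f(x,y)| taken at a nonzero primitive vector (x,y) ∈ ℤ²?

translate: b→2 (≡-4 mod 6), so (3,-4,3)→(3,2,2)
flip: (3,2,2)→(2,-2,3)
translate: b→2 (≡-2 mod 4), so (2,-2,3)→(2,2,3)
reduced (well bottom): (2,2,3) with a≤c, −a<b≤a
well minimum |f| = |-2| = 2 (negative-definite)

2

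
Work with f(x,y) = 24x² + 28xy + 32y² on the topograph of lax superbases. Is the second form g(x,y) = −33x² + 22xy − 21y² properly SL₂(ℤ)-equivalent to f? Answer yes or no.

D₁ = -2288, D₂ = -2288
f: translate: b→-20 (≡28 mod 48), so (24,28,32)→(24,-20,28)
f: reduced (well bottom): (24,-20,28) with a≤c, −a<b≤a
g is negative-definite; reduce −g:
−g: flip: (33,-22,21)→(21,22,33)
−g: translate: b→-20 (≡22 mod 42), so (21,22,33)→(21,-20,32)
−g: reduced (well bottom): (21,-20,32) with a≤c, −a<b≤a
flip sign back: reduced form of g is (-21,20,-32)
reduced forms (24, -20, 28) vs (-21, 20, -32) ⇒ inequivalent

no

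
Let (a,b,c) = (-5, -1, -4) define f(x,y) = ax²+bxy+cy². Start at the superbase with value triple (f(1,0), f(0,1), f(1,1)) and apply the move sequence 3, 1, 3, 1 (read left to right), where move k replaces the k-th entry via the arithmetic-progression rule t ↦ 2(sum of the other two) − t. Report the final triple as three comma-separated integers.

start (-5,-4,-10) = (f(1,0),f(0,1),f(1,1))
replace slot 3: 2·((-5)+(-4)) − (-10) = -8 → (-5,-4,-8)
replace slot 1: 2·((-4)+(-8)) − (-5) = -19 → (-19,-4,-8)
replace slot 3: 2·((-19)+(-4)) − (-8) = -38 → (-19,-4,-38)
replace slot 1: 2·((-4)+(-38)) − (-19) = -65 → (-65,-4,-38)

-65,-4,-38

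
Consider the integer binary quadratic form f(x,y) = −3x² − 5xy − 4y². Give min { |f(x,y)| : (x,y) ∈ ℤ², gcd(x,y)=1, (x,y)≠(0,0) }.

translate: b→-1 (≡5 mod 6), so (3,5,4)→(3,-1,2)
flip: (3,-1,2)→(2,1,3)
reduced (well bottom): (2,1,3) with a≤c, −a<b≤a
well minimum |f| = |-2| = 2 (negative-definite)

2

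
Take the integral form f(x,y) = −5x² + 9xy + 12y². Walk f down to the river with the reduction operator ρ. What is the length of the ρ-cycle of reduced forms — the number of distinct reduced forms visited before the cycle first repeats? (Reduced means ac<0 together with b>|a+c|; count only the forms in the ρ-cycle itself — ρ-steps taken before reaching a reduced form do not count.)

D = 321, ⌊√D⌋ = 17
river: ρ → (12,15,-2)
river: ρ → (-2,17,4)
river: ρ → (4,15,-6)
river: ρ → (-6,9,10)
river: ρ → (10,11,-5)
river: ρ → (-5,9,12)
ρ-cycle length = 6 (tail of 0 descent steps not counted)

6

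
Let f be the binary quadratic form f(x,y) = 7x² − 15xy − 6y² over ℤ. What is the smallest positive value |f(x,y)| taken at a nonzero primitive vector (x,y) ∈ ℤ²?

descent: ρ → (-6,15,7)  [lands on river]
river: ρ → (7,13,-8)
river: ρ → (-8,19,1)
river: ρ → (1,19,-8)
river: ρ → (-8,13,7)
river: ρ → (7,15,-6)
river: ρ → (-6,9,13)
river: ρ → (13,17,-2)
river: ρ → (-2,19,4)
river: ρ → (4,13,-14)
river: ρ → (-14,15,3)
river: ρ → (3,15,-14)
river: ρ → (-14,13,4)
river: ρ → (4,19,-2)
river: ρ → (-2,17,13)
river: ρ → (13,9,-6)
closes: descent 1, river 16
min |a| on river = 1

1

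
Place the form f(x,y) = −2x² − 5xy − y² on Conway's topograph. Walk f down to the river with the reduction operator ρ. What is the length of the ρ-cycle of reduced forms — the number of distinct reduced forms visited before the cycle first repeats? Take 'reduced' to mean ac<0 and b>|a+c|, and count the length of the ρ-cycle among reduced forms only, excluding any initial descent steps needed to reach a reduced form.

D = 17, ⌊√D⌋ = 4
descent: ρ → (-1,3,2)  [lands on river]
river: ρ → (2,1,-2)
river: ρ → (-2,3,1)
river: ρ → (1,3,-2)
river: ρ → (-2,1,2)
river: ρ → (2,3,-1)
ρ-cycle length = 6 (tail of 1 descent step not counted)

6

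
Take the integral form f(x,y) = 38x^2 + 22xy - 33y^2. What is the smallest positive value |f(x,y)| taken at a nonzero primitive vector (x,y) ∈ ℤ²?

river: ρ → (-33,44,27)
river: ρ → (27,64,-13)
river: ρ → (-13,66,22)
river: ρ → (22,66,-13)
river: ρ → (-13,64,27)
river: ρ → (27,44,-33)
river: ρ → (-33,22,38)
river: ρ → (38,54,-17)
river: ρ → (-17,48,47)
river: ρ → (47,46,-18)
river: ρ → (-18,62,23)
river: ρ → (23,30,-50)
river: ρ → (-50,70,3)
river: ρ → (3,74,-2)
river: ρ → (-2,74,3)
river: ρ → (3,70,-50)
river: ρ → (-50,30,23)
river: ρ → (23,62,-18)
river: ρ → (-18,46,47)
river: ρ → (47,48,-17)
river: ρ → (-17,54,38)
river: ρ → (38,22,-33)
closes: descent 0, river 22
min |a| on river = 2

2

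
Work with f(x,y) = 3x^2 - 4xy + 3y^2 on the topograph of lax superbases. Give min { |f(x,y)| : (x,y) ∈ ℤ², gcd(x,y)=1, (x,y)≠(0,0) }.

translate: b→2 (≡-4 mod 6), so (3,-4,3)→(3,2,2)
flip: (3,2,2)→(2,-2,3)
translate: b→2 (≡-2 mod 4), so (2,-2,3)→(2,2,3)
reduced (well bottom): (2,2,3) with a≤c, −a<b≤a
well minimum = a = 2

2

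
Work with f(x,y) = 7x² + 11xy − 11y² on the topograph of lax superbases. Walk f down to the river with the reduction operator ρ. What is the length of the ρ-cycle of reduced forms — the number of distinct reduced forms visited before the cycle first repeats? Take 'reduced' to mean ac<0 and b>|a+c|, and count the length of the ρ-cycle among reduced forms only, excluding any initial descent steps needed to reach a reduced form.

D = 429, ⌊√D⌋ = 20
river: ρ → (-11,11,7)
river: ρ → (7,17,-5)
river: ρ → (-5,13,13)
river: ρ → (13,13,-5)
river: ρ → (-5,17,7)
river: ρ → (7,11,-11)
ρ-cycle length = 6 (tail of 0 descent steps not counted)

6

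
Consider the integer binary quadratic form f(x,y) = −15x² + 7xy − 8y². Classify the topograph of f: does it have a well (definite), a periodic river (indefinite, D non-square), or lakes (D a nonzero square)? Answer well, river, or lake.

D = b²−4ac = 7² − 4·(-15)·(-8) = -431
D < 0 ⇒ definite ⇒ every region one sign ⇒ single well

well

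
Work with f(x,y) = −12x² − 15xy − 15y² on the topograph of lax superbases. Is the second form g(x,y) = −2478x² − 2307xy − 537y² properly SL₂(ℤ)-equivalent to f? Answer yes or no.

D₁ = -495, D₂ = -495
f is negative-definite; reduce −f:
−f: translate: b→-9 (≡15 mod 24), so (12,15,15)→(12,-9,12)
−f: flip: (12,-9,12)→(12,9,12)
−f: reduced (well bottom): (12,9,12) with a≤c, −a<b≤a
flip sign back: reduced form of f is (-12,-9,-12)
g is negative-definite; reduce −g:
−g: flip: (2478,2307,537)→(537,-2307,2478)
−g: translate: b→-159 (≡-2307 mod 1074), so (537,-2307,2478)→(537,-159,12)
−g: flip: (537,-159,12)→(12,159,537)
−g: translate: b→-9 (≡159 mod 24), so (12,159,537)→(12,-9,12)
−g: flip: (12,-9,12)→(12,9,12)
−g: reduced (well bottom): (12,9,12) with a≤c, −a<b≤a
flip sign back: reduced form of g is (-12,-9,-12)
reduced forms (-12, -9, -12) vs (-12, -9, -12) ⇒ equivalent

yes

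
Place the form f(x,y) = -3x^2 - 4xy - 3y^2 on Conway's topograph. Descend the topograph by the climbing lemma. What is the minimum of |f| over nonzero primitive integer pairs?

translate: b→-2 (≡4 mod 6), so (3,4,3)→(3,-2,2)
flip: (3,-2,2)→(2,2,3)
reduced (well bottom): (2,2,3) with a≤c, −a<b≤a
well minimum |f| = |-2| = 2 (negative-definite)

2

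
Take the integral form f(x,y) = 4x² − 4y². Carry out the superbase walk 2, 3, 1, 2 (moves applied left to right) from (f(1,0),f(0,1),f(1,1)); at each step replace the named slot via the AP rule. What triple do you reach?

start (4,-4,0) = (f(1,0),f(0,1),f(1,1))
replace slot 2: 2·(4+0) − (-4) = 12 → (4,12,0)
replace slot 3: 2·(4+12) − 0 = 32 → (4,12,32)
replace slot 1: 2·(12+32) − 4 = 84 → (84,12,32)
replace slot 2: 2·(84+32) − 12 = 220 → (84,220,32)

84,220,32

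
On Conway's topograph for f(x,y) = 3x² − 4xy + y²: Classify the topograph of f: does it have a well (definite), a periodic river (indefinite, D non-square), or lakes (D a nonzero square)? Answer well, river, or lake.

D = b²−4ac = (-4)² − 4·3·1 = 4
D = 2² is a perfect square ⇒ form factors over ℤ ⇒ lakes

lake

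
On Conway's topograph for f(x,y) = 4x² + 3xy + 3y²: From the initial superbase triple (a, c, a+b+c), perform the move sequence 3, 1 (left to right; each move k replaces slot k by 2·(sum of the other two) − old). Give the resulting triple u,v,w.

start (4,3,10) = (f(1,0),f(0,1),f(1,1))
replace slot 3: 2·(4+3) − 10 = 4 → (4,3,4)
replace slot 1: 2·(3+4) − 4 = 10 → (10,3,4)

10,3,4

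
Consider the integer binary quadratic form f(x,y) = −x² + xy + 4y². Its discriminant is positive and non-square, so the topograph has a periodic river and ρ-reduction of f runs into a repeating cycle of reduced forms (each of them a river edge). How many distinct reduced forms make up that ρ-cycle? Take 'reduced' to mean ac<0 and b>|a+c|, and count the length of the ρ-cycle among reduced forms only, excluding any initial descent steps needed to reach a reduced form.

D = 17, ⌊√D⌋ = 4
descent: ρ → (4,-1,-1)
descent: ρ → (-1,3,2)  [lands on river]
river: ρ → (2,1,-2)
river: ρ → (-2,3,1)
river: ρ → (1,3,-2)
river: ρ → (-2,1,2)
river: ρ → (2,3,-1)
ρ-cycle length = 6 (tail of 2 descent steps not counted)

6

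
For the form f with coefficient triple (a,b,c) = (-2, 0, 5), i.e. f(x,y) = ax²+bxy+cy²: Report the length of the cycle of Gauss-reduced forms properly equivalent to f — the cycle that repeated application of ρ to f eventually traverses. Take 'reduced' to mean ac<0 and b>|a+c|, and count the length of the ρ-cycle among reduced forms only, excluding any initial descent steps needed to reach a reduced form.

D = 40, ⌊√D⌋ = 6
descent: ρ → (5,0,-2)
descent: ρ → (-2,4,3)  [lands on river]
river: ρ → (3,2,-3)
river: ρ → (-3,4,2)
river: ρ → (2,4,-3)
river: ρ → (-3,2,3)
river: ρ → (3,4,-2)
ρ-cycle length = 6 (tail of 2 descent steps not counted)

6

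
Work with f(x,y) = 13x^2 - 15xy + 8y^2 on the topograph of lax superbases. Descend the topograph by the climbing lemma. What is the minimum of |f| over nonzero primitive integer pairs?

translate: b→11 (≡-15 mod 26), so (13,-15,8)→(13,11,6)
flip: (13,11,6)→(6,-11,13)
translate: b→1 (≡-11 mod 12), so (6,-11,13)→(6,1,8)
reduced (well bottom): (6,1,8) with a≤c, −a<b≤a
well minimum = a = 6

6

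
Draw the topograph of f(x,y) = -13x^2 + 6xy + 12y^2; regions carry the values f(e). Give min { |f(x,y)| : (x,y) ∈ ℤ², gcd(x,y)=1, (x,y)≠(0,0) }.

river: ρ → (12,18,-7)
river: ρ → (-7,24,3)
river: ρ → (3,24,-7)
river: ρ → (-7,18,12)
river: ρ → (12,6,-13)
river: ρ → (-13,20,5)
river: ρ → (5,20,-13)
river: ρ → (-13,6,12)
closes: descent 0, river 8
min |a| on river = 3

3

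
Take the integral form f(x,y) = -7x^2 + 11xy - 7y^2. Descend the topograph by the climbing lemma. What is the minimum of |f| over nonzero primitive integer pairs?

translate: b→3 (≡-11 mod 14), so (7,-11,7)→(7,3,3)
flip: (7,3,3)→(3,-3,7)
translate: b→3 (≡-3 mod 6), so (3,-3,7)→(3,3,7)
reduced (well bottom): (3,3,7) with a≤c, −a<b≤a
well minimum |f| = |-3| = 3 (negative-definite)

3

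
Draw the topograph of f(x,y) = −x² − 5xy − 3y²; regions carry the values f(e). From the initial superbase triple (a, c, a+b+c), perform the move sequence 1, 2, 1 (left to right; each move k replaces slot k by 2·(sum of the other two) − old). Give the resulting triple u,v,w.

start (-1,-3,-9) = (f(1,0),f(0,1),f(1,1))
replace slot 1: 2·((-3)+(-9)) − (-1) = -23 → (-23,-3,-9)
replace slot 2: 2·((-23)+(-9)) − (-3) = -61 → (-23,-61,-9)
replace slot 1: 2·((-61)+(-9)) − (-23) = -117 → (-117,-61,-9)

-117,-61,-9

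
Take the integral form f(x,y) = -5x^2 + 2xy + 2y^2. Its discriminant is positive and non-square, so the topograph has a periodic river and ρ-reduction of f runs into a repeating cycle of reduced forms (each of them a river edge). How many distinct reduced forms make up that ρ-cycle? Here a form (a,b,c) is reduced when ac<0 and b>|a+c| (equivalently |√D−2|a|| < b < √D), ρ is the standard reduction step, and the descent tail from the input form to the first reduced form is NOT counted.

D = 44, ⌊√D⌋ = 6
descent: ρ → (2,6,-1)  [lands on river]
river: ρ → (-1,6,2)
ρ-cycle length = 2 (tail of 1 descent step not counted)

2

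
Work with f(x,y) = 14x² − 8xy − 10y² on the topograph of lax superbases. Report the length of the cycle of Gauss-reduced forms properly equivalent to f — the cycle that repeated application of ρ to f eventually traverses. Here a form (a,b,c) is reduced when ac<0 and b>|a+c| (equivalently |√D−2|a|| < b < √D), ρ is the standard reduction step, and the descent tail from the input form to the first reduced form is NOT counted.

D = 624, ⌊√D⌋ = 24
descent: ρ → (-10,8,14)  [lands on river]
river: ρ → (14,20,-4)
river: ρ → (-4,20,14)
river: ρ → (14,8,-10)
river: ρ → (-10,12,12)
river: ρ → (12,12,-10)
ρ-cycle length = 6 (tail of 1 descent step not counted)

6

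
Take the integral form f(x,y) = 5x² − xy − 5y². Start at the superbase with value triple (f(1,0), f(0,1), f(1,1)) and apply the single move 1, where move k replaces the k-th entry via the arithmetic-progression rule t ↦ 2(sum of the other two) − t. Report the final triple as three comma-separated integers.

start (5,-5,-1) = (f(1,0),f(0,1),f(1,1))
replace slot 1: 2·((-5)+(-1)) − 5 = -17 → (-17,-5,-1)

-17,-5,-1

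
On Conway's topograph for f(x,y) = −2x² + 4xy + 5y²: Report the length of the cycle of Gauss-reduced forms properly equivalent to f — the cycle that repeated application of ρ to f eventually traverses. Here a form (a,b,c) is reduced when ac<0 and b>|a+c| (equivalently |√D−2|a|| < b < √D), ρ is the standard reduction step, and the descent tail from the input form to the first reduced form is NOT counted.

D = 56, ⌊√D⌋ = 7
river: ρ → (5,6,-1)
river: ρ → (-1,6,5)
river: ρ → (5,4,-2)
river: ρ → (-2,4,5)
ρ-cycle length = 4 (tail of 0 descent steps not counted)

4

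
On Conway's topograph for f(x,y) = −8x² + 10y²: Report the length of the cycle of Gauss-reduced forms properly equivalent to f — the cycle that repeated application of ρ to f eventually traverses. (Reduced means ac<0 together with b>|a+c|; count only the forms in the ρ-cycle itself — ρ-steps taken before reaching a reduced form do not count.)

D = 320, ⌊√D⌋ = 17
descent: ρ → (10,0,-8)
descent: ρ → (-8,16,2)  [lands on river]
river: ρ → (2,16,-8)
ρ-cycle length = 2 (tail of 2 descent steps not counted)

2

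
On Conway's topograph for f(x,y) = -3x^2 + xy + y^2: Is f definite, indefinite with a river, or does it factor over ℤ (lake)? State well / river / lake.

D = b²−4ac = 1² − 4·(-3)·1 = 13
D > 0 non-square ⇒ indefinite ⇒ periodic river

river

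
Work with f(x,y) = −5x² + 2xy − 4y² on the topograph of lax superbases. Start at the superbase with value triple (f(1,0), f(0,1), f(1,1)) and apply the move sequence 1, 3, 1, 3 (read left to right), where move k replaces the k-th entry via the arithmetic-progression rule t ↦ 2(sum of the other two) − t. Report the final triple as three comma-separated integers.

start (-5,-4,-7) = (f(1,0),f(0,1),f(1,1))
replace slot 1: 2·((-4)+(-7)) − (-5) = -17 → (-17,-4,-7)
replace slot 3: 2·((-17)+(-4)) − (-7) = -35 → (-17,-4,-35)
replace slot 1: 2·((-4)+(-35)) − (-17) = -61 → (-61,-4,-35)
replace slot 3: 2·((-61)+(-4)) − (-35) = -95 → (-61,-4,-95)

-61,-4,-95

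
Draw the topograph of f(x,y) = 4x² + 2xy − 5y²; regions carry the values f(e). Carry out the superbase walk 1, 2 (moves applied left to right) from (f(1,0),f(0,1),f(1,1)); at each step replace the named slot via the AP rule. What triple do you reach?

start (4,-5,1) = (f(1,0),f(0,1),f(1,1))
replace slot 1: 2·((-5)+1) − 4 = -12 → (-12,-5,1)
replace slot 2: 2·((-12)+1) − (-5) = -17 → (-12,-17,1)

-12,-17,1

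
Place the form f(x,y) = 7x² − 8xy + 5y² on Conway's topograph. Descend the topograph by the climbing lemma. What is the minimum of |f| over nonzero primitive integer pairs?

translate: b→6 (≡-8 mod 14), so (7,-8,5)→(7,6,4)
flip: (7,6,4)→(4,-6,7)
translate: b→2 (≡-6 mod 8), so (4,-6,7)→(4,2,5)
reduced (well bottom): (4,2,5) with a≤c, −a<b≤a
well minimum = a = 4

4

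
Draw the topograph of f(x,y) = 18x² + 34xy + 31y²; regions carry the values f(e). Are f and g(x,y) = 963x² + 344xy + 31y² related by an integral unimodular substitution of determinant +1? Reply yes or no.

D₁ = -1076, D₂ = -1076
f: translate: b→-2 (≡34 mod 36), so (18,34,31)→(18,-2,15)
f: flip: (18,-2,15)→(15,2,18)
f: reduced (well bottom): (15,2,18) with a≤c, −a<b≤a
g: flip: (963,344,31)→(31,-344,963)
g: translate: b→28 (≡-344 mod 62), so (31,-344,963)→(31,28,15)
g: flip: (31,28,15)→(15,-28,31)
g: translate: b→2 (≡-28 mod 30), so (15,-28,31)→(15,2,18)
g: reduced (well bottom): (15,2,18) with a≤c, −a<b≤a
reduced forms (15, 2, 18) vs (15, 2, 18) ⇒ equivalent

yes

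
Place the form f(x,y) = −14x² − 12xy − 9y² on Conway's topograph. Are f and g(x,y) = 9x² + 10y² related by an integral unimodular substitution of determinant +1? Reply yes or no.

D₁ = -360, D₂ = -360
f is negative-definite; reduce −f:
−f: flip: (14,12,9)→(9,-12,14)
−f: translate: b→6 (≡-12 mod 18), so (9,-12,14)→(9,6,11)
−f: reduced (well bottom): (9,6,11) with a≤c, −a<b≤a
flip sign back: reduced form of f is (-9,-6,-11)
g: reduced (well bottom): (9,0,10) with a≤c, −a<b≤a
reduced forms (-9, -6, -11) vs (9, 0, 10) ⇒ inequivalent

no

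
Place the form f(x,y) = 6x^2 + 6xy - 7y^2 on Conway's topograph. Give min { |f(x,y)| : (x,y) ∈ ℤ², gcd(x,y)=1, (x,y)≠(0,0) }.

river: ρ → (-7,8,5)
river: ρ → (5,12,-3)
river: ρ → (-3,12,5)
river: ρ → (5,8,-7)
river: ρ → (-7,6,6)
river: ρ → (6,6,-7)
closes: descent 0, river 6
min |a| on river = 3

3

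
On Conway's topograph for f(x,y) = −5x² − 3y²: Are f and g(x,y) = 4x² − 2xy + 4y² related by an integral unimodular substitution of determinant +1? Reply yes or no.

D₁ = -60, D₂ = -60
f is negative-definite; reduce −f:
−f: flip: (5,0,3)→(3,0,5)
−f: reduced (well bottom): (3,0,5) with a≤c, −a<b≤a
flip sign back: reduced form of f is (-3,0,-5)
g: flip: (4,-2,4)→(4,2,4)
g: reduced (well bottom): (4,2,4) with a≤c, −a<b≤a
reduced forms (-3, 0, -5) vs (4, 2, 4) ⇒ inequivalent

no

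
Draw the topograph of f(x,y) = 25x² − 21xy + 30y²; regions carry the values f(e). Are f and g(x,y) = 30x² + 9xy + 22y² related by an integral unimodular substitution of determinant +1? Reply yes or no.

D₁ = -2559, D₂ = -2559
f: reduced (well bottom): (25,-21,30) with a≤c, −a<b≤a
g: flip: (30,9,22)→(22,-9,30)
g: reduced (well bottom): (22,-9,30) with a≤c, −a<b≤a
reduced forms (25, -21, 30) vs (22, -9, 30) ⇒ inequivalent

no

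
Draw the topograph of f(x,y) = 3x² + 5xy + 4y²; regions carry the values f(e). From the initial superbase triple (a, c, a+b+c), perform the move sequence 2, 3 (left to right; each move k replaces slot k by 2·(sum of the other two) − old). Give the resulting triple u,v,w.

start (3,4,12) = (f(1,0),f(0,1),f(1,1))
replace slot 2: 2·(3+12) − 4 = 26 → (3,26,12)
replace slot 3: 2·(3+26) − 12 = 46 → (3,26,46)

3,26,46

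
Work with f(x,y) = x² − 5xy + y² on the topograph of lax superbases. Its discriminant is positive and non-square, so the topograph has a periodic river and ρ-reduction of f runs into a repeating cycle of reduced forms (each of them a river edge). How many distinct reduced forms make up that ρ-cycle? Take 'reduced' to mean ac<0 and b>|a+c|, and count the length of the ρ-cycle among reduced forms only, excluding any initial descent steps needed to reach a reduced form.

D = 21, ⌊√D⌋ = 4
descent: ρ → (1,3,-3)  [lands on river]
river: ρ → (-3,3,1)
ρ-cycle length = 2 (tail of 1 descent step not counted)

2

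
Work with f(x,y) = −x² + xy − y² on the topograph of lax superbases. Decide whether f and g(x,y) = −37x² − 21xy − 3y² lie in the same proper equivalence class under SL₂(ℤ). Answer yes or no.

D₁ = -3, D₂ = -3
f is negative-definite; reduce −f:
−f: translate: b→1 (≡-1 mod 2), so (1,-1,1)→(1,1,1)
−f: reduced (well bottom): (1,1,1) with a≤c, −a<b≤a
flip sign back: reduced form of f is (-1,-1,-1)
g is negative-definite; reduce −g:
−g: flip: (37,21,3)→(3,-21,37)
−g: translate: b→3 (≡-21 mod 6), so (3,-21,37)→(3,3,1)
−g: flip: (3,3,1)→(1,-3,3)
−g: translate: b→1 (≡-3 mod 2), so (1,-3,3)→(1,1,1)
−g: reduced (well bottom): (1,1,1) with a≤c, −a<b≤a
flip sign back: reduced form of g is (-1,-1,-1)
reduced forms (-1, -1, -1) vs (-1, -1, -1) ⇒ equivalent

yes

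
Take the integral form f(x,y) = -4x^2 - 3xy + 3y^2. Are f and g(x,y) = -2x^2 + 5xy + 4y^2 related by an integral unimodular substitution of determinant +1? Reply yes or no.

D₁ = 57, D₂ = 57
river cycle of f (length 6): (3, 3, -4), (-4, 5, 2), (2, 7, -1), (-1, 7, 2), (2, 5, -4), (-4, 3, 3)
river cycle of g (length 6): (4, 3, -3), (-3, 3, 4), (4, 5, -2), (-2, 7, 1), (1, 7, -2), (-2, 5, 4)
cycles differ ⇒ inequivalent

no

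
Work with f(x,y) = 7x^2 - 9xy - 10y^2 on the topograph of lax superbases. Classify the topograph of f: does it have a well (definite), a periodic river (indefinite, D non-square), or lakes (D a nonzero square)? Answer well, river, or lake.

D = b²−4ac = (-9)² − 4·7·(-10) = 361
D = 19² is a perfect square ⇒ form factors over ℤ ⇒ lakes

lake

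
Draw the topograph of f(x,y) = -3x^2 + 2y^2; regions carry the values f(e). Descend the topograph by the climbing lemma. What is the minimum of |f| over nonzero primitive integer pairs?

descent: ρ → (2,4,-1)  [lands on river]
river: ρ → (-1,4,2)
closes: descent 1, river 2
min |a| on river = 1

1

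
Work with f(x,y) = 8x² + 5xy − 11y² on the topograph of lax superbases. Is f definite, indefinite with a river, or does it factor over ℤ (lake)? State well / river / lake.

D = b²−4ac = 5² − 4·8·(-11) = 377
D > 0 non-square ⇒ indefinite ⇒ periodic river

river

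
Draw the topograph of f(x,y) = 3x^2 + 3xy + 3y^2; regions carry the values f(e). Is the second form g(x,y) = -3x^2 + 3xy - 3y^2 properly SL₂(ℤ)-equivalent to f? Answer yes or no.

D₁ = -27, D₂ = -27
f: reduced (well bottom): (3,3,3) with a≤c, −a<b≤a
g is negative-definite; reduce −g:
−g: translate: b→3 (≡-3 mod 6), so (3,-3,3)→(3,3,3)
−g: reduced (well bottom): (3,3,3) with a≤c, −a<b≤a
flip sign back: reduced form of g is (-3,-3,-3)
reduced forms (3, 3, 3) vs (-3, -3, -3) ⇒ inequivalent

no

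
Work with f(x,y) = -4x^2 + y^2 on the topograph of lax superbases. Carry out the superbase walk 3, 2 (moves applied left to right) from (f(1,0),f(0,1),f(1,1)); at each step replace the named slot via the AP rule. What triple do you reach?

start (-4,1,-3) = (f(1,0),f(0,1),f(1,1))
replace slot 3: 2·((-4)+1) − (-3) = -3 → (-4,1,-3)
replace slot 2: 2·((-4)+(-3)) − 1 = -15 → (-4,-15,-3)

-4,-15,-3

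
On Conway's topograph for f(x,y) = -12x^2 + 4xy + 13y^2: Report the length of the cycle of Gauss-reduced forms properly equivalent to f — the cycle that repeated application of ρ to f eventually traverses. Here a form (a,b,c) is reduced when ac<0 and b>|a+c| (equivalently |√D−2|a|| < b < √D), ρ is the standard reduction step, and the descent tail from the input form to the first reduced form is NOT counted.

D = 640, ⌊√D⌋ = 25
river: ρ → (13,22,-3)
river: ρ → (-3,20,20)
river: ρ → (20,20,-3)
river: ρ → (-3,22,13)
river: ρ → (13,4,-12)
river: ρ → (-12,20,5)
river: ρ → (5,20,-12)
river: ρ → (-12,4,13)
ρ-cycle length = 8 (tail of 0 descent steps not counted)

8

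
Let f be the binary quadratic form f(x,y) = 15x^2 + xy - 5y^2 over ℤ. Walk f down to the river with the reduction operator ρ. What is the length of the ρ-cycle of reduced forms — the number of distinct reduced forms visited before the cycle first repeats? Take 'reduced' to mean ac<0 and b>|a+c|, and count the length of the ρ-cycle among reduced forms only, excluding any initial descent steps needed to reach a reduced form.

D = 301, ⌊√D⌋ = 17
descent: ρ → (-5,9,11)  [lands on river]
river: ρ → (11,13,-3)
river: ρ → (-3,17,1)
river: ρ → (1,17,-3)
river: ρ → (-3,13,11)
river: ρ → (11,9,-5)
river: ρ → (-5,11,9)
river: ρ → (9,7,-7)
river: ρ → (-7,7,9)
river: ρ → (9,11,-5)
ρ-cycle length = 10 (tail of 1 descent step not counted)

10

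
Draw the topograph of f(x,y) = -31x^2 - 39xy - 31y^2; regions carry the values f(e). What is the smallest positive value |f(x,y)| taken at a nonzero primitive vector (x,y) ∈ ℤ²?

translate: b→-23 (≡39 mod 62), so (31,39,31)→(31,-23,23)
flip: (31,-23,23)→(23,23,31)
reduced (well bottom): (23,23,31) with a≤c, −a<b≤a
well minimum |f| = |-23| = 23 (negative-definite)

23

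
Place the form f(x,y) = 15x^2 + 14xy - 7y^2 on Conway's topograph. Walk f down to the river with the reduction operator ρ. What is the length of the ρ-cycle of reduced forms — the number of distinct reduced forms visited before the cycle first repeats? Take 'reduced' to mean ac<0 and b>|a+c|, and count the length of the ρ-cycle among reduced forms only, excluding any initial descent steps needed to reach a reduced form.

D = 616, ⌊√D⌋ = 24
river: ρ → (-7,14,15)
river: ρ → (15,16,-6)
river: ρ → (-6,20,9)
river: ρ → (9,16,-10)
river: ρ → (-10,24,1)
river: ρ → (1,24,-10)
river: ρ → (-10,16,9)
river: ρ → (9,20,-6)
river: ρ → (-6,16,15)
river: ρ → (15,14,-7)
ρ-cycle length = 10 (tail of 0 descent steps not counted)

10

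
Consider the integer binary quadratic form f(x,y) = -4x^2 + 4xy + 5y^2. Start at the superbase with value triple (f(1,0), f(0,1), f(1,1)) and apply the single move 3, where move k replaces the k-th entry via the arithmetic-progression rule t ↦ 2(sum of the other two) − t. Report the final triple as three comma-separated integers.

start (-4,5,5) = (f(1,0),f(0,1),f(1,1))
replace slot 3: 2·((-4)+5) − 5 = -3 → (-4,5,-3)

-4,5,-3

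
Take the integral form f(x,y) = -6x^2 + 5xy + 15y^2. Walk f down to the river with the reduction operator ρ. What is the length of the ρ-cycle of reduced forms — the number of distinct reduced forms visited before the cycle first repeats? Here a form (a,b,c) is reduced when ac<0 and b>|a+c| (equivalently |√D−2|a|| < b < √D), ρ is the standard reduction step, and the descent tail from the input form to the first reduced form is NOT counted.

D = 385, ⌊√D⌋ = 19
descent: ρ → (15,-5,-6)
descent: ρ → (-6,17,4)  [lands on river]
river: ρ → (4,15,-10)
river: ρ → (-10,5,9)
river: ρ → (9,13,-6)
river: ρ → (-6,11,11)
river: ρ → (11,11,-6)
river: ρ → (-6,13,9)
river: ρ → (9,5,-10)
river: ρ → (-10,15,4)
river: ρ → (4,17,-6)
river: ρ → (-6,19,1)
river: ρ → (1,19,-6)
ρ-cycle length = 12 (tail of 2 descent steps not counted)

12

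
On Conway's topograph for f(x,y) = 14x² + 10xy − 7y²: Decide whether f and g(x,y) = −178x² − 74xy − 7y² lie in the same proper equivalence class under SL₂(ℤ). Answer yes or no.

D₁ = 492, D₂ = 492
river cycle of f (length 6): (-7, 18, 6), (6, 18, -7), (-7, 10, 14), (14, 18, -3), (-3, 18, 14), (14, 10, -7)
river cycle of g (length 6): (-7, 18, 6), (6, 18, -7), (-7, 10, 14), (14, 18, -3), (-3, 18, 14), (14, 10, -7)
cycles coincide ⇒ equivalent

yes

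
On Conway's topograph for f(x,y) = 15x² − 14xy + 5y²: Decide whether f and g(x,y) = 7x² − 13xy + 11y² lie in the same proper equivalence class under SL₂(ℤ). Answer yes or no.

D₁ = -104, D₂ = -139
discriminants differ ⇒ not SL₂(ℤ)-equivalent

no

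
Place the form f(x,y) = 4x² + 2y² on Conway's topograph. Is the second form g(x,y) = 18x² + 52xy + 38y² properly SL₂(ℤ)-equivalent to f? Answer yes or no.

D₁ = -32, D₂ = -32
f: flip: (4,0,2)→(2,0,4)
f: reduced (well bottom): (2,0,4) with a≤c, −a<b≤a
g: translate: b→16 (≡52 mod 36), so (18,52,38)→(18,16,4)
g: flip: (18,16,4)→(4,-16,18)
g: translate: b→0 (≡-16 mod 8), so (4,-16,18)→(4,0,2)
g: flip: (4,0,2)→(2,0,4)
g: reduced (well bottom): (2,0,4) with a≤c, −a<b≤a
reduced forms (2, 0, 4) vs (2, 0, 4) ⇒ equivalent

yes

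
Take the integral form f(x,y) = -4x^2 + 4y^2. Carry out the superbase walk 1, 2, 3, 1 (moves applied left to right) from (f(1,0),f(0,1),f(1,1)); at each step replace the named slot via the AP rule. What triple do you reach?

start (-4,4,0) = (f(1,0),f(0,1),f(1,1))
replace slot 1: 2·(4+0) − (-4) = 12 → (12,4,0)
replace slot 2: 2·(12+0) − 4 = 20 → (12,20,0)
replace slot 3: 2·(12+20) − 0 = 64 → (12,20,64)
replace slot 1: 2·(20+64) − 12 = 156 → (156,20,64)

156,20,64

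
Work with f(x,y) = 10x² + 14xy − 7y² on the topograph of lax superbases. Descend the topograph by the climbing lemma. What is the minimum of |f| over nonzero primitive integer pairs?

river: ρ → (-7,14,10)
river: ρ → (10,6,-11)
river: ρ → (-11,16,5)
river: ρ → (5,14,-14)
river: ρ → (-14,14,5)
river: ρ → (5,16,-11)
river: ρ → (-11,6,10)
river: ρ → (10,14,-7)
closes: descent 0, river 8
min |a| on river = 5

5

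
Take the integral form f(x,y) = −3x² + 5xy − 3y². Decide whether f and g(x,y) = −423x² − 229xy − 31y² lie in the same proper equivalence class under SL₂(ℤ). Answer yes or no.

D₁ = -11, D₂ = -11
f is negative-definite; reduce −f:
−f: translate: b→1 (≡-5 mod 6), so (3,-5,3)→(3,1,1)
−f: flip: (3,1,1)→(1,-1,3)
−f: translate: b→1 (≡-1 mod 2), so (1,-1,3)→(1,1,3)
−f: reduced (well bottom): (1,1,3) with a≤c, −a<b≤a
flip sign back: reduced form of f is (-1,-1,-3)
g is negative-definite; reduce −g:
−g: flip: (423,229,31)→(31,-229,423)
−g: translate: b→19 (≡-229 mod 62), so (31,-229,423)→(31,19,3)
−g: flip: (31,19,3)→(3,-19,31)
−g: translate: b→-1 (≡-19 mod 6), so (3,-19,31)→(3,-1,1)
−g: flip: (3,-1,1)→(1,1,3)
−g: reduced (well bottom): (1,1,3) with a≤c, −a<b≤a
flip sign back: reduced form of g is (-1,-1,-3)
reduced forms (-1, -1, -3) vs (-1, -1, -3) ⇒ equivalent

yes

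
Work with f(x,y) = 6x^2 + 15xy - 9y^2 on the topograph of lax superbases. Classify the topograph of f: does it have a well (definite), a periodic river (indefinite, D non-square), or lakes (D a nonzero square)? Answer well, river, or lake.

D = b²−4ac = 15² − 4·6·(-9) = 441
D = 21² is a perfect square ⇒ form factors over ℤ ⇒ lakes

lake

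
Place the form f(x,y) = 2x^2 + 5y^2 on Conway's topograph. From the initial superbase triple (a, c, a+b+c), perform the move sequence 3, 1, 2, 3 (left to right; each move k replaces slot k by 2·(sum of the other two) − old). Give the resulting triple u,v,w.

start (2,5,7) = (f(1,0),f(0,1),f(1,1))
replace slot 3: 2·(2+5) − 7 = 7 → (2,5,7)
replace slot 1: 2·(5+7) − 2 = 22 → (22,5,7)
replace slot 2: 2·(22+7) − 5 = 53 → (22,53,7)
replace slot 3: 2·(22+53) − 7 = 143 → (22,53,143)

22,53,143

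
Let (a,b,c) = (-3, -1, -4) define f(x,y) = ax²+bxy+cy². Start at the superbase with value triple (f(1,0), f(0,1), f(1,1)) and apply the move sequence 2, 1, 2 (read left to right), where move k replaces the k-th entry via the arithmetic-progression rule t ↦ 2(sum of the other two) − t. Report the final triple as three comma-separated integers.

start (-3,-4,-8) = (f(1,0),f(0,1),f(1,1))
replace slot 2: 2·((-3)+(-8)) − (-4) = -18 → (-3,-18,-8)
replace slot 1: 2·((-18)+(-8)) − (-3) = -49 → (-49,-18,-8)
replace slot 2: 2·((-49)+(-8)) − (-18) = -96 → (-49,-96,-8)

-49,-96,-8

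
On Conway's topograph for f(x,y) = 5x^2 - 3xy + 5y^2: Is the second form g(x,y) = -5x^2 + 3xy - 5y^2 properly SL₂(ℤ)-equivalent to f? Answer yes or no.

D₁ = -91, D₂ = -91
f: flip: (5,-3,5)→(5,3,5)
f: reduced (well bottom): (5,3,5) with a≤c, −a<b≤a
g is negative-definite; reduce −g:
−g: flip: (5,-3,5)→(5,3,5)
−g: reduced (well bottom): (5,3,5) with a≤c, −a<b≤a
flip sign back: reduced form of g is (-5,-3,-5)
reduced forms (5, 3, 5) vs (-5, -3, -5) ⇒ inequivalent

no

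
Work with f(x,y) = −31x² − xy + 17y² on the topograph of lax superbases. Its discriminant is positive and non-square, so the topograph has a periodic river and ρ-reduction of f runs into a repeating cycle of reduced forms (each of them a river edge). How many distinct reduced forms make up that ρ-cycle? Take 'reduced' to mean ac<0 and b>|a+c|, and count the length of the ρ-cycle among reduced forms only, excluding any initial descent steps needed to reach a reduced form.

D = 2109, ⌊√D⌋ = 45
descent: ρ → (17,35,-13)  [lands on river]
river: ρ → (-13,43,5)
river: ρ → (5,37,-37)
river: ρ → (-37,37,5)
river: ρ → (5,43,-13)
river: ρ → (-13,35,17)
river: ρ → (17,33,-15)
river: ρ → (-15,27,23)
river: ρ → (23,19,-19)
river: ρ → (-19,19,23)
river: ρ → (23,27,-15)
river: ρ → (-15,33,17)
ρ-cycle length = 12 (tail of 1 descent step not counted)

12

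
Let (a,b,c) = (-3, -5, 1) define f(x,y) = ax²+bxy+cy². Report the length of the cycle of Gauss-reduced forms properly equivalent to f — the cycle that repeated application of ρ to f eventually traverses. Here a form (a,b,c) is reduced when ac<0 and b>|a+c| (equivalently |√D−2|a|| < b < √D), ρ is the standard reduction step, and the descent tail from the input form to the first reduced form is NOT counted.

D = 37, ⌊√D⌋ = 6
descent: ρ → (1,5,-3)  [lands on river]
river: ρ → (-3,1,3)
river: ρ → (3,5,-1)
river: ρ → (-1,5,3)
river: ρ → (3,1,-3)
river: ρ → (-3,5,1)
ρ-cycle length = 6 (tail of 1 descent step not counted)

6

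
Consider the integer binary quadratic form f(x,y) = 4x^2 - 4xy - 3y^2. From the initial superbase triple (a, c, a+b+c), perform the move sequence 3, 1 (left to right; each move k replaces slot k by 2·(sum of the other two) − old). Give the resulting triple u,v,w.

start (4,-3,-3) = (f(1,0),f(0,1),f(1,1))
replace slot 3: 2·(4+(-3)) − (-3) = 5 → (4,-3,5)
replace slot 1: 2·((-3)+5) − 4 = 0 → (0,-3,5)

0,-3,5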